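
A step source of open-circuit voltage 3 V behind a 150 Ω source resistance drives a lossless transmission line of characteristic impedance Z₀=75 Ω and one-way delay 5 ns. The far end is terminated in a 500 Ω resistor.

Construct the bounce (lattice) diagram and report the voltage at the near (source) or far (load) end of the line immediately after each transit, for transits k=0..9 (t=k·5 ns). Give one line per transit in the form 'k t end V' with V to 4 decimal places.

0 0 source 1.0000
1 5 load 1.7391
2 10 source 1.9855
3 15 load 2.1676
4 20 source 2.2283
5 25 load 2.2732
6 30 source 2.2881
7 35 load 2.2992
8 40 source 2.3029
9 45 load 2.3056

Γ_L=0.739130, Γ_S=0.333333; launch V₁=3·75/225=1.000000
k=0 src: V=1.0000
k=1 load: inc=1.000000, refl=1.000000·0.739130=0.7391; V=0.000000+1.000000+0.739130=1.7391
k=2 src: inc=0.739130, refl=0.739130·0.333333=0.2464; V=1.000000+0.739130+0.246377=1.9855
k=3 load: inc=0.246377, refl=0.246377·0.739130=0.1821; V=1.739130+0.246377+0.182105=2.1676
k=4 src: inc=0.182105, refl=0.182105·0.333333=0.0607; V=1.985507+0.182105+0.060702=2.2283
k=5 load: inc=0.060702, refl=0.060702·0.739130=0.0449; V=2.167612+0.060702+0.044866=2.2732
k=6 src: inc=0.044866, refl=0.044866·0.333333=0.0150; V=2.228313+0.044866+0.014955=2.2881
k=7 load: inc=0.014955, refl=0.014955·0.739130=0.0111; V=2.273180+0.014955+0.011054=2.2992
k=8 src: inc=0.011054, refl=0.011054·0.333333=0.0037; V=2.288135+0.011054+0.003685=2.3029
k=9 load: inc=0.003685, refl=0.003685·0.739130=0.0027; V=2.299189+0.003685+0.002723=2.3056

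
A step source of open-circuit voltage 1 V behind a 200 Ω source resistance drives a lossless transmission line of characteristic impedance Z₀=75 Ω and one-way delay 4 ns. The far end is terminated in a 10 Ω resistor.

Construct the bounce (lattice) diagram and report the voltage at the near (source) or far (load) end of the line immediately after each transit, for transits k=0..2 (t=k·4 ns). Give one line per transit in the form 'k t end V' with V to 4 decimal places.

Γ_L=-0.764706, Γ_S=0.454545; launch V₁=1·75/275=0.272727
k=0 src: V=0.2727
k=1 load: inc=0.272727, refl=0.272727·-0.764706=-0.2086; V=0.000000+0.272727+-0.208556=0.0642
k=2 src: inc=-0.208556, refl=-0.208556·0.454545=-0.0948; V=0.272727+-0.208556+-0.094798=-0.0306

0 0 source 0.2727
1 4 load 0.0642
2 8 source -0.0306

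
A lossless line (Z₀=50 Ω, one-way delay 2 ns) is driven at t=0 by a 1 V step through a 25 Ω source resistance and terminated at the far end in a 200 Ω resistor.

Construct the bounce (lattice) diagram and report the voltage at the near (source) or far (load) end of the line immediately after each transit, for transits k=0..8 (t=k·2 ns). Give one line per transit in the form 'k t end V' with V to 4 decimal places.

0 0 source 0.6667
1 2 load 1.0667
2 4 source 0.9333
3 6 load 0.8533
4 8 source 0.8800
5 10 load 0.8960
6 12 source 0.8907
7 14 load 0.8875
8 16 source 0.8885

Γ_L=0.600000, Γ_S=-0.333333; launch V₁=1·50/75=0.666667
k=0 src: V=0.6667
k=1 load: inc=0.666667, refl=0.666667·0.600000=0.4000; V=0.000000+0.666667+0.400000=1.0667
k=2 src: inc=0.400000, refl=0.400000·-0.333333=-0.1333; V=0.666667+0.400000+-0.133333=0.9333
k=3 load: inc=-0.133333, refl=-0.133333·0.600000=-0.0800; V=1.066667+-0.133333+-0.080000=0.8533
k=4 src: inc=-0.080000, refl=-0.080000·-0.333333=0.0267; V=0.933333+-0.080000+0.026667=0.8800
k=5 load: inc=0.026667, refl=0.026667·0.600000=0.0160; V=0.853333+0.026667+0.016000=0.8960
k=6 src: inc=0.016000, refl=0.016000·-0.333333=-0.0053; V=0.880000+0.016000+-0.005333=0.8907
k=7 load: inc=-0.005333, refl=-0.005333·0.600000=-0.0032; V=0.896000+-0.005333+-0.003200=0.8875
k=8 src: inc=-0.003200, refl=-0.003200·-0.333333=0.0011; V=0.890667+-0.003200+0.001067=0.8885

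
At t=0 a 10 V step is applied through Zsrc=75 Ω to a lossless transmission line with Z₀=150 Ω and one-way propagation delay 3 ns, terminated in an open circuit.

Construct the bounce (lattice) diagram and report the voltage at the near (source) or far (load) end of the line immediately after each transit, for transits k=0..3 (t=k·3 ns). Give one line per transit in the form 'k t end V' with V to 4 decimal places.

0 0 source 6.6667
1 3 load 13.3333
2 6 source 11.1111
3 9 load 8.8889

Γ_L=1.000000, Γ_S=-0.333333; launch V₁=10·150/225=6.666667
k=0 src: V=6.6667
k=1 load: inc=6.666667, refl=6.666667·1.000000=6.6667; V=0.000000+6.666667+6.666667=13.3333
k=2 src: inc=6.666667, refl=6.666667·-0.333333=-2.2222; V=6.666667+6.666667+-2.222222=11.1111
k=3 load: inc=-2.222222, refl=-2.222222·1.000000=-2.2222; V=13.333333+-2.222222+-2.222222=8.8889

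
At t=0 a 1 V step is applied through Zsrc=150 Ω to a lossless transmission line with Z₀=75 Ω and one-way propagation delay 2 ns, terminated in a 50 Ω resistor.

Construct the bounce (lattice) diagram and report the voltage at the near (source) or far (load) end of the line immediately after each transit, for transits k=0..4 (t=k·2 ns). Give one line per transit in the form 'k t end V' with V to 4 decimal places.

0 0 source 0.3333
1 2 load 0.2667
2 4 source 0.2444
3 6 load 0.2489
4 8 source 0.2504

Γ_L=-0.200000, Γ_S=0.333333; launch V₁=1·75/225=0.333333
k=0 src: V=0.3333
k=1 load: inc=0.333333, refl=0.333333·-0.200000=-0.0667; V=0.000000+0.333333+-0.066667=0.2667
k=2 src: inc=-0.066667, refl=-0.066667·0.333333=-0.0222; V=0.333333+-0.066667+-0.022222=0.2444
k=3 load: inc=-0.022222, refl=-0.022222·-0.200000=0.0044; V=0.266667+-0.022222+0.004444=0.2489
k=4 src: inc=0.004444, refl=0.004444·0.333333=0.0015; V=0.244444+0.004444+0.001481=0.2504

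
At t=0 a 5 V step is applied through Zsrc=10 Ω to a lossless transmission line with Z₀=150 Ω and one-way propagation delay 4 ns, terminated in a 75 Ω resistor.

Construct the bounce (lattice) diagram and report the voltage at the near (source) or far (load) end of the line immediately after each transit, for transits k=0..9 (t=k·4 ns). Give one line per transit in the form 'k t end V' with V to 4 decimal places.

0 0 source 4.6875
1 4 load 3.1250
2 8 source 4.4922
3 12 load 4.0365
4 16 source 4.4352
5 20 load 4.3023
6 24 source 4.4186
7 28 load 4.3798
8 32 source 4.4138
9 36 load 4.4025

Γ_L=-0.333333, Γ_S=-0.875000; launch V₁=5·150/160=4.687500
k=0 src: V=4.6875
k=1 load: inc=4.687500, refl=4.687500·-0.333333=-1.5625; V=0.000000+4.687500+-1.562500=3.1250
k=2 src: inc=-1.562500, refl=-1.562500·-0.875000=1.3672; V=4.687500+-1.562500+1.367188=4.4922
k=3 load: inc=1.367188, refl=1.367188·-0.333333=-0.4557; V=3.125000+1.367188+-0.455729=4.0365
k=4 src: inc=-0.455729, refl=-0.455729·-0.875000=0.3988; V=4.492188+-0.455729+0.398763=4.4352
k=5 load: inc=0.398763, refl=0.398763·-0.333333=-0.1329; V=4.036458+0.398763+-0.132921=4.3023
k=6 src: inc=-0.132921, refl=-0.132921·-0.875000=0.1163; V=4.435221+-0.132921+0.116306=4.4186
k=7 load: inc=0.116306, refl=0.116306·-0.333333=-0.0388; V=4.302300+0.116306+-0.038769=4.3798
k=8 src: inc=-0.038769, refl=-0.038769·-0.875000=0.0339; V=4.418606+-0.038769+0.033923=4.4138
k=9 load: inc=0.033923, refl=0.033923·-0.333333=-0.0113; V=4.379838+0.033923+-0.011308=4.4025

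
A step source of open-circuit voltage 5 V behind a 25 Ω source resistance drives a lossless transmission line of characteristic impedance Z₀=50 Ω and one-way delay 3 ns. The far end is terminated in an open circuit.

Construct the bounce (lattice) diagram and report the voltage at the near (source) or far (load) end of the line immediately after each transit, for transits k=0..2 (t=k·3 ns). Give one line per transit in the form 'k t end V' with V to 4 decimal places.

0 0 source 3.3333
1 3 load 6.6667
2 6 source 5.5556

Γ_L=1.000000, Γ_S=-0.333333; launch V₁=5·50/75=3.333333
k=0 src: V=3.3333
k=1 load: inc=3.333333, refl=3.333333·1.000000=3.3333; V=0.000000+3.333333+3.333333=6.6667
k=2 src: inc=3.333333, refl=3.333333·-0.333333=-1.1111; V=3.333333+3.333333+-1.111111=5.5556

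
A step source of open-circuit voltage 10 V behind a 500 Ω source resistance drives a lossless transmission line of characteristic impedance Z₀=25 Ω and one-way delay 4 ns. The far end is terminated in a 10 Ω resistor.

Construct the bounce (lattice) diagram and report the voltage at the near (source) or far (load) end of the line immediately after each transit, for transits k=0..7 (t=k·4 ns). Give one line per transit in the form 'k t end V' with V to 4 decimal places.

0 0 source 0.4762
1 4 load 0.2721
2 8 source 0.0875
3 12 load 0.1666
4 16 source 0.2382
5 20 load 0.2075
6 24 source 0.1797
7 28 load 0.1916

Γ_L=-0.428571, Γ_S=0.904762; launch V₁=10·25/525=0.476190
k=0 src: V=0.4762
k=1 load: inc=0.476190, refl=0.476190·-0.428571=-0.2041; V=0.000000+0.476190+-0.204082=0.2721
k=2 src: inc=-0.204082, refl=-0.204082·0.904762=-0.1846; V=0.476190+-0.204082+-0.184645=0.0875
k=3 load: inc=-0.184645, refl=-0.184645·-0.428571=0.0791; V=0.272109+-0.184645+0.079134=0.1666
k=4 src: inc=0.079134, refl=0.079134·0.904762=0.0716; V=0.087464+0.079134+0.071597=0.2382
k=5 load: inc=0.071597, refl=0.071597·-0.428571=-0.0307; V=0.166597+0.071597+-0.030684=0.2075
k=6 src: inc=-0.030684, refl=-0.030684·0.904762=-0.0278; V=0.238194+-0.030684+-0.027762=0.1797
k=7 load: inc=-0.027762, refl=-0.027762·-0.428571=0.0119; V=0.207510+-0.027762+0.011898=0.1916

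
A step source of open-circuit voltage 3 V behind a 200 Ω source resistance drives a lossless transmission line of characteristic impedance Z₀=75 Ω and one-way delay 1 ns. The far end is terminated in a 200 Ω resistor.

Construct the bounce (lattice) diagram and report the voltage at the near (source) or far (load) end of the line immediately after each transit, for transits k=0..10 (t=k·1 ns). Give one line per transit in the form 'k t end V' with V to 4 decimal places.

Γ_L=0.454545, Γ_S=0.454545; launch V₁=3·75/275=0.818182
k=0 src: V=0.8182
k=1 load: inc=0.818182, refl=0.818182·0.454545=0.3719; V=0.000000+0.818182+0.371901=1.1901
k=2 src: inc=0.371901, refl=0.371901·0.454545=0.1690; V=0.818182+0.371901+0.169046=1.3591
k=3 load: inc=0.169046, refl=0.169046·0.454545=0.0768; V=1.190083+0.169046+0.076839=1.4360
k=4 src: inc=0.076839, refl=0.076839·0.454545=0.0349; V=1.359128+0.076839+0.034927=1.4709
k=5 load: inc=0.034927, refl=0.034927·0.454545=0.0159; V=1.435967+0.034927+0.015876=1.4868
k=6 src: inc=0.015876, refl=0.015876·0.454545=0.0072; V=1.470894+0.015876+0.007216=1.4940
k=7 load: inc=0.007216, refl=0.007216·0.454545=0.0033; V=1.486770+0.007216+0.003280=1.4973
k=8 src: inc=0.003280, refl=0.003280·0.454545=0.0015; V=1.493986+0.003280+0.001491=1.4988
k=9 load: inc=0.001491, refl=0.001491·0.454545=0.0007; V=1.497267+0.001491+0.000678=1.4994
k=10 src: inc=0.000678, refl=0.000678·0.454545=0.0003; V=1.498758+0.000678+0.000308=1.4997

0 0 source 0.8182
1 1 load 1.1901
2 2 source 1.3591
3 3 load 1.4360
4 4 source 1.4709
5 5 load 1.4868
6 6 source 1.4940
7 7 load 1.4973
8 8 source 1.4988
9 9 load 1.4994
10 10 source 1.4997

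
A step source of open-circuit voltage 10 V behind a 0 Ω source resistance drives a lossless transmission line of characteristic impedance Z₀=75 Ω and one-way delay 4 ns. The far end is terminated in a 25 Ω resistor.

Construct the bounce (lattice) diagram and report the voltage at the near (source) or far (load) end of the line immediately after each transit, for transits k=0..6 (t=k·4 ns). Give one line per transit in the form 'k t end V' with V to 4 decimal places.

Γ_L=-0.500000, Γ_S=-1.000000; launch V₁=10·75/75=10.000000
k=0 src: V=10.0000
k=1 load: inc=10.000000, refl=10.000000·-0.500000=-5.0000; V=0.000000+10.000000+-5.000000=5.0000
k=2 src: inc=-5.000000, refl=-5.000000·-1.000000=5.0000; V=10.000000+-5.000000+5.000000=10.0000
k=3 load: inc=5.000000, refl=5.000000·-0.500000=-2.5000; V=5.000000+5.000000+-2.500000=7.5000
k=4 src: inc=-2.500000, refl=-2.500000·-1.000000=2.5000; V=10.000000+-2.500000+2.500000=10.0000
k=5 load: inc=2.500000, refl=2.500000·-0.500000=-1.2500; V=7.500000+2.500000+-1.250000=8.7500
k=6 src: inc=-1.250000, refl=-1.250000·-1.000000=1.2500; V=10.000000+-1.250000+1.250000=10.0000

0 0 source 10.0000
1 4 load 5.0000
2 8 source 10.0000
3 12 load 7.5000
4 16 source 10.0000
5 20 load 8.7500
6 24 source 10.0000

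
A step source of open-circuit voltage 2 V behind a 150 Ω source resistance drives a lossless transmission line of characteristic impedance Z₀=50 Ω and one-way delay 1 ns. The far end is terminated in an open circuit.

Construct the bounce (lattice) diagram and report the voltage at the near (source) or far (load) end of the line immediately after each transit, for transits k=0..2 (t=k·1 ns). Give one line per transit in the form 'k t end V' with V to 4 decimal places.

0 0 source 0.5000
1 1 load 1.0000
2 2 source 1.2500

Γ_L=1.000000, Γ_S=0.500000; launch V₁=2·50/200=0.500000
k=0 src: V=0.5000
k=1 load: inc=0.500000, refl=0.500000·1.000000=0.5000; V=0.000000+0.500000+0.500000=1.0000
k=2 src: inc=0.500000, refl=0.500000·0.500000=0.2500; V=0.500000+0.500000+0.250000=1.2500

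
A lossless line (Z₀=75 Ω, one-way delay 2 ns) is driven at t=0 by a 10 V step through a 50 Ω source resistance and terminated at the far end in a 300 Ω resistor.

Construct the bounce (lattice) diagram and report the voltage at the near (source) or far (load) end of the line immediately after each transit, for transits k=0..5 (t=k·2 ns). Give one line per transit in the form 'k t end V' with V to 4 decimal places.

Γ_L=0.600000, Γ_S=-0.200000; launch V₁=10·75/125=6.000000
k=0 src: V=6.0000
k=1 load: inc=6.000000, refl=6.000000·0.600000=3.6000; V=0.000000+6.000000+3.600000=9.6000
k=2 src: inc=3.600000, refl=3.600000·-0.200000=-0.7200; V=6.000000+3.600000+-0.720000=8.8800
k=3 load: inc=-0.720000, refl=-0.720000·0.600000=-0.4320; V=9.600000+-0.720000+-0.432000=8.4480
k=4 src: inc=-0.432000, refl=-0.432000·-0.200000=0.0864; V=8.880000+-0.432000+0.086400=8.5344
k=5 load: inc=0.086400, refl=0.086400·0.600000=0.0518; V=8.448000+0.086400+0.051840=8.5862

0 0 source 6.0000
1 2 load 9.6000
2 4 source 8.8800
3 6 load 8.4480
4 8 source 8.5344
5 10 load 8.5862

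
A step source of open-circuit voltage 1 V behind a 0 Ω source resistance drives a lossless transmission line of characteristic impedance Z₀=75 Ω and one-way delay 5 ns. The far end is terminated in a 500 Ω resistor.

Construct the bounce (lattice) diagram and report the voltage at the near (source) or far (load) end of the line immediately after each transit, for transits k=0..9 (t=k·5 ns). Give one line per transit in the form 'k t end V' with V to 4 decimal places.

0 0 source 1.0000
1 5 load 1.7391
2 10 source 1.0000
3 15 load 0.4537
4 20 source 1.0000
5 25 load 1.4038
6 30 source 1.0000
7 35 load 0.7015
8 40 source 1.0000
9 45 load 1.2206

Γ_L=0.739130, Γ_S=-1.000000; launch V₁=1·75/75=1.000000
k=0 src: V=1.0000
k=1 load: inc=1.000000, refl=1.000000·0.739130=0.7391; V=0.000000+1.000000+0.739130=1.7391
k=2 src: inc=0.739130, refl=0.739130·-1.000000=-0.7391; V=1.000000+0.739130+-0.739130=1.0000
k=3 load: inc=-0.739130, refl=-0.739130·0.739130=-0.5463; V=1.739130+-0.739130+-0.546314=0.4537
k=4 src: inc=-0.546314, refl=-0.546314·-1.000000=0.5463; V=1.000000+-0.546314+0.546314=1.0000
k=5 load: inc=0.546314, refl=0.546314·0.739130=0.4038; V=0.453686+0.546314+0.403797=1.4038
k=6 src: inc=0.403797, refl=0.403797·-1.000000=-0.4038; V=1.000000+0.403797+-0.403797=1.0000
k=7 load: inc=-0.403797, refl=-0.403797·0.739130=-0.2985; V=1.403797+-0.403797+-0.298459=0.7015
k=8 src: inc=-0.298459, refl=-0.298459·-1.000000=0.2985; V=1.000000+-0.298459+0.298459=1.0000
k=9 load: inc=0.298459, refl=0.298459·0.739130=0.2206; V=0.701541+0.298459+0.220600=1.2206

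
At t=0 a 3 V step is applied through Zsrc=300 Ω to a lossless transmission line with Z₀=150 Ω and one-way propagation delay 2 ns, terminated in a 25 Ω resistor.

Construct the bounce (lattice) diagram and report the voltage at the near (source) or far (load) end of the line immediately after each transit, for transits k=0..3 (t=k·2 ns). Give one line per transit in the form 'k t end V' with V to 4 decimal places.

Γ_L=-0.714286, Γ_S=0.333333; launch V₁=3·150/450=1.000000
k=0 src: V=1.0000
k=1 load: inc=1.000000, refl=1.000000·-0.714286=-0.7143; V=0.000000+1.000000+-0.714286=0.2857
k=2 src: inc=-0.714286, refl=-0.714286·0.333333=-0.2381; V=1.000000+-0.714286+-0.238095=0.0476
k=3 load: inc=-0.238095, refl=-0.238095·-0.714286=0.1701; V=0.285714+-0.238095+0.170068=0.2177

0 0 source 1.0000
1 2 load 0.2857
2 4 source 0.0476
3 6 load 0.2177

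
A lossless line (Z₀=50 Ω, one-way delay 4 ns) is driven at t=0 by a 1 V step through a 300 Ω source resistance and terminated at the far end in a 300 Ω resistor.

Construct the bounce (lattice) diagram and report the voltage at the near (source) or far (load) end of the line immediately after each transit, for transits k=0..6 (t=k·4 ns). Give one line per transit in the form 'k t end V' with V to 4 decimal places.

0 0 source 0.1429
1 4 load 0.2449
2 8 source 0.3178
3 12 load 0.3698
4 16 source 0.4070
5 20 load 0.4336
6 24 source 0.4526

Γ_L=0.714286, Γ_S=0.714286; launch V₁=1·50/350=0.142857
k=0 src: V=0.1429
k=1 load: inc=0.142857, refl=0.142857·0.714286=0.1020; V=0.000000+0.142857+0.102041=0.2449
k=2 src: inc=0.102041, refl=0.102041·0.714286=0.0729; V=0.142857+0.102041+0.072886=0.3178
k=3 load: inc=0.072886, refl=0.072886·0.714286=0.0521; V=0.244898+0.072886+0.052062=0.3698
k=4 src: inc=0.052062, refl=0.052062·0.714286=0.0372; V=0.317784+0.052062+0.037187=0.4070
k=5 load: inc=0.037187, refl=0.037187·0.714286=0.0266; V=0.369846+0.037187+0.026562=0.4336
k=6 src: inc=0.026562, refl=0.026562·0.714286=0.0190; V=0.407033+0.026562+0.018973=0.4526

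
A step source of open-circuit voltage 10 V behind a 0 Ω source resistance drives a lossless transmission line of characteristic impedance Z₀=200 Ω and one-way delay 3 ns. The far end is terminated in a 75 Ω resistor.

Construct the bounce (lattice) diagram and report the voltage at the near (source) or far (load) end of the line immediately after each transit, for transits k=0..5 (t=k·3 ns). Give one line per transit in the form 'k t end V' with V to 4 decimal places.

Γ_L=-0.454545, Γ_S=-1.000000; launch V₁=10·200/200=10.000000
k=0 src: V=10.0000
k=1 load: inc=10.000000, refl=10.000000·-0.454545=-4.5455; V=0.000000+10.000000+-4.545455=5.4545
k=2 src: inc=-4.545455, refl=-4.545455·-1.000000=4.5455; V=10.000000+-4.545455+4.545455=10.0000
k=3 load: inc=4.545455, refl=4.545455·-0.454545=-2.0661; V=5.454545+4.545455+-2.066116=7.9339
k=4 src: inc=-2.066116, refl=-2.066116·-1.000000=2.0661; V=10.000000+-2.066116+2.066116=10.0000
k=5 load: inc=2.066116, refl=2.066116·-0.454545=-0.9391; V=7.933884+2.066116+-0.939144=9.0609

0 0 source 10.0000
1 3 load 5.4545
2 6 source 10.0000
3 9 load 7.9339
4 12 source 10.0000
5 15 load 9.0609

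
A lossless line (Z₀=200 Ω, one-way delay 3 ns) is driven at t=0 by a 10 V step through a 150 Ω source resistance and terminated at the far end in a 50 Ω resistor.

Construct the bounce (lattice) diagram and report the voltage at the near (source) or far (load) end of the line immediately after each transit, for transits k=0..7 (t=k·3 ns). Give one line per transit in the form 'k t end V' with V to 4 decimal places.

Γ_L=-0.600000, Γ_S=-0.142857; launch V₁=10·200/350=5.714286
k=0 src: V=5.7143
k=1 load: inc=5.714286, refl=5.714286·-0.600000=-3.4286; V=0.000000+5.714286+-3.428571=2.2857
k=2 src: inc=-3.428571, refl=-3.428571·-0.142857=0.4898; V=5.714286+-3.428571+0.489796=2.7755
k=3 load: inc=0.489796, refl=0.489796·-0.600000=-0.2939; V=2.285714+0.489796+-0.293878=2.4816
k=4 src: inc=-0.293878, refl=-0.293878·-0.142857=0.0420; V=2.775510+-0.293878+0.041983=2.5236
k=5 load: inc=0.041983, refl=0.041983·-0.600000=-0.0252; V=2.481633+0.041983+-0.025190=2.4984
k=6 src: inc=-0.025190, refl=-0.025190·-0.142857=0.0036; V=2.523615+-0.025190+0.003599=2.5020
k=7 load: inc=0.003599, refl=0.003599·-0.600000=-0.0022; V=2.498426+0.003599+-0.002159=2.4999

0 0 source 5.7143
1 3 load 2.2857
2 6 source 2.7755
3 9 load 2.4816
4 12 source 2.5236
5 15 load 2.4984
6 18 source 2.5020
7 21 load 2.4999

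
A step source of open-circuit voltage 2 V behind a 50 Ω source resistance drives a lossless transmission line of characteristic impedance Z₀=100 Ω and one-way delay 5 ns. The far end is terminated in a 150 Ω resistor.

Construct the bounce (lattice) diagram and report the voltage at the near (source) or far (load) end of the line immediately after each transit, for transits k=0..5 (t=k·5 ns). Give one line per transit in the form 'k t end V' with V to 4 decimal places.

Γ_L=0.200000, Γ_S=-0.333333; launch V₁=2·100/150=1.333333
k=0 src: V=1.3333
k=1 load: inc=1.333333, refl=1.333333·0.200000=0.2667; V=0.000000+1.333333+0.266667=1.6000
k=2 src: inc=0.266667, refl=0.266667·-0.333333=-0.0889; V=1.333333+0.266667+-0.088889=1.5111
k=3 load: inc=-0.088889, refl=-0.088889·0.200000=-0.0178; V=1.600000+-0.088889+-0.017778=1.4933
k=4 src: inc=-0.017778, refl=-0.017778·-0.333333=0.0059; V=1.511111+-0.017778+0.005926=1.4993
k=5 load: inc=0.005926, refl=0.005926·0.200000=0.0012; V=1.493333+0.005926+0.001185=1.5004

0 0 source 1.3333
1 5 load 1.6000
2 10 source 1.5111
3 15 load 1.4933
4 20 source 1.4993
5 25 load 1.5004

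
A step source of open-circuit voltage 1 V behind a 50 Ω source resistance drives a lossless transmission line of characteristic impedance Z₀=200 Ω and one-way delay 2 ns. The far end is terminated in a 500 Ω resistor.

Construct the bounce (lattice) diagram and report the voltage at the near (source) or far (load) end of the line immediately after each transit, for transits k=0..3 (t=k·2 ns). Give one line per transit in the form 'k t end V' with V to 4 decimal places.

0 0 source 0.8000
1 2 load 1.1429
2 4 source 0.9371
3 6 load 0.8490

Γ_L=0.428571, Γ_S=-0.600000; launch V₁=1·200/250=0.800000
k=0 src: V=0.8000
k=1 load: inc=0.800000, refl=0.800000·0.428571=0.3429; V=0.000000+0.800000+0.342857=1.1429
k=2 src: inc=0.342857, refl=0.342857·-0.600000=-0.2057; V=0.800000+0.342857+-0.205714=0.9371
k=3 load: inc=-0.205714, refl=-0.205714·0.428571=-0.0882; V=1.142857+-0.205714+-0.088163=0.8490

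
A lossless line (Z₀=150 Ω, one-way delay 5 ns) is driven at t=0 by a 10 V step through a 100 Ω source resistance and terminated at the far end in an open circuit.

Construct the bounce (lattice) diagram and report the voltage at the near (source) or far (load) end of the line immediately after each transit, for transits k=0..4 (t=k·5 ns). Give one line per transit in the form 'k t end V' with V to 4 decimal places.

0 0 source 6.0000
1 5 load 12.0000
2 10 source 10.8000
3 15 load 9.6000
4 20 source 9.8400

Γ_L=1.000000, Γ_S=-0.200000; launch V₁=10·150/250=6.000000
k=0 src: V=6.0000
k=1 load: inc=6.000000, refl=6.000000·1.000000=6.0000; V=0.000000+6.000000+6.000000=12.0000
k=2 src: inc=6.000000, refl=6.000000·-0.200000=-1.2000; V=6.000000+6.000000+-1.200000=10.8000
k=3 load: inc=-1.200000, refl=-1.200000·1.000000=-1.2000; V=12.000000+-1.200000+-1.200000=9.6000
k=4 src: inc=-1.200000, refl=-1.200000·-0.200000=0.2400; V=10.800000+-1.200000+0.240000=9.8400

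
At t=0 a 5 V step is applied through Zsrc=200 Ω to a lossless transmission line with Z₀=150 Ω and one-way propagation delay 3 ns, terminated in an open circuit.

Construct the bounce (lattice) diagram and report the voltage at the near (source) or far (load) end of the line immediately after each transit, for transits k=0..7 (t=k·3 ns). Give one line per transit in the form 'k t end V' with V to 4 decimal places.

Γ_L=1.000000, Γ_S=0.142857; launch V₁=5·150/350=2.142857
k=0 src: V=2.1429
k=1 load: inc=2.142857, refl=2.142857·1.000000=2.1429; V=0.000000+2.142857+2.142857=4.2857
k=2 src: inc=2.142857, refl=2.142857·0.142857=0.3061; V=2.142857+2.142857+0.306122=4.5918
k=3 load: inc=0.306122, refl=0.306122·1.000000=0.3061; V=4.285714+0.306122+0.306122=4.8980
k=4 src: inc=0.306122, refl=0.306122·0.142857=0.0437; V=4.591837+0.306122+0.043732=4.9417
k=5 load: inc=0.043732, refl=0.043732·1.000000=0.0437; V=4.897959+0.043732+0.043732=4.9854
k=6 src: inc=0.043732, refl=0.043732·0.142857=0.0062; V=4.941691+0.043732+0.006247=4.9917
k=7 load: inc=0.006247, refl=0.006247·1.000000=0.0062; V=4.985423+0.006247+0.006247=4.9979

0 0 source 2.1429
1 3 load 4.2857
2 6 source 4.5918
3 9 load 4.8980
4 12 source 4.9417
5 15 load 4.9854
6 18 source 4.9917
7 21 load 4.9979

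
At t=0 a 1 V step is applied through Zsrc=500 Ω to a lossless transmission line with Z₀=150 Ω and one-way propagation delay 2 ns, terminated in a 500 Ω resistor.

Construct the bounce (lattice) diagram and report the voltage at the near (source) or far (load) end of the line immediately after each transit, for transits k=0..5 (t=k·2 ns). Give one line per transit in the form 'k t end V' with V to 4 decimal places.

Γ_L=0.538462, Γ_S=0.538462; launch V₁=1·150/650=0.230769
k=0 src: V=0.2308
k=1 load: inc=0.230769, refl=0.230769·0.538462=0.1243; V=0.000000+0.230769+0.124260=0.3550
k=2 src: inc=0.124260, refl=0.124260·0.538462=0.0669; V=0.230769+0.124260+0.066909=0.4219
k=3 load: inc=0.066909, refl=0.066909·0.538462=0.0360; V=0.355030+0.066909+0.036028=0.4580
k=4 src: inc=0.036028, refl=0.036028·0.538462=0.0194; V=0.421939+0.036028+0.019400=0.4774
k=5 load: inc=0.019400, refl=0.019400·0.538462=0.0104; V=0.457967+0.019400+0.010446=0.4878

0 0 source 0.2308
1 2 load 0.3550
2 4 source 0.4219
3 6 load 0.4580
4 8 source 0.4774
5 10 load 0.4878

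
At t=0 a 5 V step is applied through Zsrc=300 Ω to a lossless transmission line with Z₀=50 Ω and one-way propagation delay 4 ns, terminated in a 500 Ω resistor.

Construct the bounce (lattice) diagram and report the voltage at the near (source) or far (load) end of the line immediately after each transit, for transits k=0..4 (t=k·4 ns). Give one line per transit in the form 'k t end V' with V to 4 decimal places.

Γ_L=0.818182, Γ_S=0.714286; launch V₁=5·50/350=0.714286
k=0 src: V=0.7143
k=1 load: inc=0.714286, refl=0.714286·0.818182=0.5844; V=0.000000+0.714286+0.584416=1.2987
k=2 src: inc=0.584416, refl=0.584416·0.714286=0.4174; V=0.714286+0.584416+0.417440=1.7161
k=3 load: inc=0.417440, refl=0.417440·0.818182=0.3415; V=1.298701+0.417440+0.341542=2.0577
k=4 src: inc=0.341542, refl=0.341542·0.714286=0.2440; V=1.716141+0.341542+0.243958=2.3016

0 0 source 0.7143
1 4 load 1.2987
2 8 source 1.7161
3 12 load 2.0577
4 16 source 2.3016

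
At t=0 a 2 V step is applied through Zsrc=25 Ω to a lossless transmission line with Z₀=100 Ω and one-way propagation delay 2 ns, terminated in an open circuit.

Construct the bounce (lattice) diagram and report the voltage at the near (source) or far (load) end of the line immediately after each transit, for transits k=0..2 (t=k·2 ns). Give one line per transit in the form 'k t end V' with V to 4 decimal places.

Γ_L=1.000000, Γ_S=-0.600000; launch V₁=2·100/125=1.600000
k=0 src: V=1.6000
k=1 load: inc=1.600000, refl=1.600000·1.000000=1.6000; V=0.000000+1.600000+1.600000=3.2000
k=2 src: inc=1.600000, refl=1.600000·-0.600000=-0.9600; V=1.600000+1.600000+-0.960000=2.2400

0 0 source 1.6000
1 2 load 3.2000
2 4 source 2.2400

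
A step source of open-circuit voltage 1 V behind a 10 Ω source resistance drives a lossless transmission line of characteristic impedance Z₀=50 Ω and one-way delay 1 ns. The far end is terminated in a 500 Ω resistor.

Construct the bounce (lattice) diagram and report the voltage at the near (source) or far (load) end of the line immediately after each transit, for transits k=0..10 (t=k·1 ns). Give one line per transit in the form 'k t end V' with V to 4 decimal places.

Γ_L=0.818182, Γ_S=-0.666667; launch V₁=1·50/60=0.833333
k=0 src: V=0.8333
k=1 load: inc=0.833333, refl=0.833333·0.818182=0.6818; V=0.000000+0.833333+0.681818=1.5152
k=2 src: inc=0.681818, refl=0.681818·-0.666667=-0.4545; V=0.833333+0.681818+-0.454545=1.0606
k=3 load: inc=-0.454545, refl=-0.454545·0.818182=-0.3719; V=1.515152+-0.454545+-0.371901=0.6887
k=4 src: inc=-0.371901, refl=-0.371901·-0.666667=0.2479; V=1.060606+-0.371901+0.247934=0.9366
k=5 load: inc=0.247934, refl=0.247934·0.818182=0.2029; V=0.688705+0.247934+0.202855=1.1395
k=6 src: inc=0.202855, refl=0.202855·-0.666667=-0.1352; V=0.936639+0.202855+-0.135237=1.0043
k=7 load: inc=-0.135237, refl=-0.135237·0.818182=-0.1106; V=1.139494+-0.135237+-0.110648=0.8936
k=8 src: inc=-0.110648, refl=-0.110648·-0.666667=0.0738; V=1.004257+-0.110648+0.073765=0.9674
k=9 load: inc=0.073765, refl=0.073765·0.818182=0.0604; V=0.893609+0.073765+0.060354=1.0277
k=10 src: inc=0.060354, refl=0.060354·-0.666667=-0.0402; V=0.967375+0.060354+-0.040236=0.9875

0 0 source 0.8333
1 1 load 1.5152
2 2 source 1.0606
3 3 load 0.6887
4 4 source 0.9366
5 5 load 1.1395
6 6 source 1.0043
7 7 load 0.8936
8 8 source 0.9674
9 9 load 1.0277
10 10 source 0.9875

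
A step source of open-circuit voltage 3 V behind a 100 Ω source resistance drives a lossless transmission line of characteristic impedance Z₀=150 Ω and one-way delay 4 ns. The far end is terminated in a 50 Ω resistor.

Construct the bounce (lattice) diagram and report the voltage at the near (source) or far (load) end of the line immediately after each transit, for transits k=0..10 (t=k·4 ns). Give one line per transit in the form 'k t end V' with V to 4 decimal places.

0 0 source 1.8000
1 4 load 0.9000
2 8 source 1.0800
3 12 load 0.9900
4 16 source 1.0080
5 20 load 0.9990
6 24 source 1.0008
7 28 load 0.9999
8 32 source 1.0001
9 36 load 1.0000
10 40 source 1.0000

Γ_L=-0.500000, Γ_S=-0.200000; launch V₁=3·150/250=1.800000
k=0 src: V=1.8000
k=1 load: inc=1.800000, refl=1.800000·-0.500000=-0.9000; V=0.000000+1.800000+-0.900000=0.9000
k=2 src: inc=-0.900000, refl=-0.900000·-0.200000=0.1800; V=1.800000+-0.900000+0.180000=1.0800
k=3 load: inc=0.180000, refl=0.180000·-0.500000=-0.0900; V=0.900000+0.180000+-0.090000=0.9900
k=4 src: inc=-0.090000, refl=-0.090000·-0.200000=0.0180; V=1.080000+-0.090000+0.018000=1.0080
k=5 load: inc=0.018000, refl=0.018000·-0.500000=-0.0090; V=0.990000+0.018000+-0.009000=0.9990
k=6 src: inc=-0.009000, refl=-0.009000·-0.200000=0.0018; V=1.008000+-0.009000+0.001800=1.0008
k=7 load: inc=0.001800, refl=0.001800·-0.500000=-0.0009; V=0.999000+0.001800+-0.000900=0.9999
k=8 src: inc=-0.000900, refl=-0.000900·-0.200000=0.0002; V=1.000800+-0.000900+0.000180=1.0001
k=9 load: inc=0.000180, refl=0.000180·-0.500000=-0.0001; V=0.999900+0.000180+-0.000090=1.0000
k=10 src: inc=-0.000090, refl=-0.000090·-0.200000=0.0000; V=1.000080+-0.000090+0.000018=1.0000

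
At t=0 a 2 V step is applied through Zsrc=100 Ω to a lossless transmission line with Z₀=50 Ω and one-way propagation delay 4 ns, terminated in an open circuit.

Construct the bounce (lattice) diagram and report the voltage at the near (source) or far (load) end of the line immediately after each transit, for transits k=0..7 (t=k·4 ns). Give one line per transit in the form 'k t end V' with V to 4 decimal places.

Γ_L=1.000000, Γ_S=0.333333; launch V₁=2·50/150=0.666667
k=0 src: V=0.6667
k=1 load: inc=0.666667, refl=0.666667·1.000000=0.6667; V=0.000000+0.666667+0.666667=1.3333
k=2 src: inc=0.666667, refl=0.666667·0.333333=0.2222; V=0.666667+0.666667+0.222222=1.5556
k=3 load: inc=0.222222, refl=0.222222·1.000000=0.2222; V=1.333333+0.222222+0.222222=1.7778
k=4 src: inc=0.222222, refl=0.222222·0.333333=0.0741; V=1.555556+0.222222+0.074074=1.8519
k=5 load: inc=0.074074, refl=0.074074·1.000000=0.0741; V=1.777778+0.074074+0.074074=1.9259
k=6 src: inc=0.074074, refl=0.074074·0.333333=0.0247; V=1.851852+0.074074+0.024691=1.9506
k=7 load: inc=0.024691, refl=0.024691·1.000000=0.0247; V=1.925926+0.024691+0.024691=1.9753

0 0 source 0.6667
1 4 load 1.3333
2 8 source 1.5556
3 12 load 1.7778
4 16 source 1.8519
5 20 load 1.9259
6 24 source 1.9506
7 28 load 1.9753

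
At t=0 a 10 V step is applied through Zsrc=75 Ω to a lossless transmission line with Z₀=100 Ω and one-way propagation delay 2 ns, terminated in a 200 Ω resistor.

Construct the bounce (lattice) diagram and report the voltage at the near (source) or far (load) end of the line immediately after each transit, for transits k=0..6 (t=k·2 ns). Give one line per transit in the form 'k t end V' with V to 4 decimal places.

0 0 source 5.7143
1 2 load 7.6190
2 4 source 7.3469
3 6 load 7.2562
4 8 source 7.2692
5 10 load 7.2735
6 12 source 7.2729

Γ_L=0.333333, Γ_S=-0.142857; launch V₁=10·100/175=5.714286
k=0 src: V=5.7143
k=1 load: inc=5.714286, refl=5.714286·0.333333=1.9048; V=0.000000+5.714286+1.904762=7.6190
k=2 src: inc=1.904762, refl=1.904762·-0.142857=-0.2721; V=5.714286+1.904762+-0.272109=7.3469
k=3 load: inc=-0.272109, refl=-0.272109·0.333333=-0.0907; V=7.619048+-0.272109+-0.090703=7.2562
k=4 src: inc=-0.090703, refl=-0.090703·-0.142857=0.0130; V=7.346939+-0.090703+0.012958=7.2692
k=5 load: inc=0.012958, refl=0.012958·0.333333=0.0043; V=7.256236+0.012958+0.004319=7.2735
k=6 src: inc=0.004319, refl=0.004319·-0.142857=-0.0006; V=7.269193+0.004319+-0.000617=7.2729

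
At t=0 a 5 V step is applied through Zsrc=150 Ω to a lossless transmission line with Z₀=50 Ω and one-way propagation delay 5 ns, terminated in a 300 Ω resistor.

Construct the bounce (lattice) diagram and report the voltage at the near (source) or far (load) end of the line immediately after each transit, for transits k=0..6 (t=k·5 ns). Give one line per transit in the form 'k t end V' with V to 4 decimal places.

Γ_L=0.714286, Γ_S=0.500000; launch V₁=5·50/200=1.250000
k=0 src: V=1.2500
k=1 load: inc=1.250000, refl=1.250000·0.714286=0.8929; V=0.000000+1.250000+0.892857=2.1429
k=2 src: inc=0.892857, refl=0.892857·0.500000=0.4464; V=1.250000+0.892857+0.446429=2.5893
k=3 load: inc=0.446429, refl=0.446429·0.714286=0.3189; V=2.142857+0.446429+0.318878=2.9082
k=4 src: inc=0.318878, refl=0.318878·0.500000=0.1594; V=2.589286+0.318878+0.159439=3.0676
k=5 load: inc=0.159439, refl=0.159439·0.714286=0.1139; V=2.908163+0.159439+0.113885=3.1815
k=6 src: inc=0.113885, refl=0.113885·0.500000=0.0569; V=3.067602+0.113885+0.056942=3.2384

0 0 source 1.2500
1 5 load 2.1429
2 10 source 2.5893
3 15 load 2.9082
4 20 source 3.0676
5 25 load 3.1815
6 30 source 3.2384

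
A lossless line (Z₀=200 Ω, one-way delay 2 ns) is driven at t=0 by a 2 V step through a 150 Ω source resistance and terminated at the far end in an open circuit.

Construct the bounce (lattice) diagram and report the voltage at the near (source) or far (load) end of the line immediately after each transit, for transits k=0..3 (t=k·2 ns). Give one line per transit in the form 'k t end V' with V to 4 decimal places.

Γ_L=1.000000, Γ_S=-0.142857; launch V₁=2·200/350=1.142857
k=0 src: V=1.1429
k=1 load: inc=1.142857, refl=1.142857·1.000000=1.1429; V=0.000000+1.142857+1.142857=2.2857
k=2 src: inc=1.142857, refl=1.142857·-0.142857=-0.1633; V=1.142857+1.142857+-0.163265=2.1224
k=3 load: inc=-0.163265, refl=-0.163265·1.000000=-0.1633; V=2.285714+-0.163265+-0.163265=1.9592

0 0 source 1.1429
1 2 load 2.2857
2 4 source 2.1224
3 6 load 1.9592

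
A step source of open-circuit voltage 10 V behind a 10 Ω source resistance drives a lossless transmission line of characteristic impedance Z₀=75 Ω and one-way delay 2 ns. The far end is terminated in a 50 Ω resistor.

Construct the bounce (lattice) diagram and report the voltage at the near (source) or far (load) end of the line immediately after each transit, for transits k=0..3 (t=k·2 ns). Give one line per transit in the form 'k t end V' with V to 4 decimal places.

Γ_L=-0.200000, Γ_S=-0.764706; launch V₁=10·75/85=8.823529
k=0 src: V=8.8235
k=1 load: inc=8.823529, refl=8.823529·-0.200000=-1.7647; V=0.000000+8.823529+-1.764706=7.0588
k=2 src: inc=-1.764706, refl=-1.764706·-0.764706=1.3495; V=8.823529+-1.764706+1.349481=8.4083
k=3 load: inc=1.349481, refl=1.349481·-0.200000=-0.2699; V=7.058824+1.349481+-0.269896=8.1384

0 0 source 8.8235
1 2 load 7.0588
2 4 source 8.4083
3 6 load 8.1384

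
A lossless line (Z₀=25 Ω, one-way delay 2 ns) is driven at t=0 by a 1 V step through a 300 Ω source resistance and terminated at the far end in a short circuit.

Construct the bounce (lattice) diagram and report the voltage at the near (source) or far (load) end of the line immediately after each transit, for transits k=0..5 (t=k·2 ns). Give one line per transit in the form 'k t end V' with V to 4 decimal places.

Γ_L=-1.000000, Γ_S=0.846154; launch V₁=1·25/325=0.076923
k=0 src: V=0.0769
k=1 load: inc=0.076923, refl=0.076923·-1.000000=-0.0769; V=0.000000+0.076923+-0.076923=0.0000
k=2 src: inc=-0.076923, refl=-0.076923·0.846154=-0.0651; V=0.076923+-0.076923+-0.065089=-0.0651
k=3 load: inc=-0.065089, refl=-0.065089·-1.000000=0.0651; V=0.000000+-0.065089+0.065089=0.0000
k=4 src: inc=0.065089, refl=0.065089·0.846154=0.0551; V=-0.065089+0.065089+0.055075=0.0551
k=5 load: inc=0.055075, refl=0.055075·-1.000000=-0.0551; V=0.000000+0.055075+-0.055075=0.0000

0 0 source 0.0769
1 2 load 0.0000
2 4 source -0.0651
3 6 load 0.0000
4 8 source 0.0551
5 10 load 0.0000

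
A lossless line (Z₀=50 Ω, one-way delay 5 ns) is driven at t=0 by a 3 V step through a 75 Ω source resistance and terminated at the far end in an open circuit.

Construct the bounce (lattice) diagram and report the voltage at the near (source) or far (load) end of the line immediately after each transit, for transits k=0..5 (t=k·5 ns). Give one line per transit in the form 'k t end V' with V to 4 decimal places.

0 0 source 1.2000
1 5 load 2.4000
2 10 source 2.6400
3 15 load 2.8800
4 20 source 2.9280
5 25 load 2.9760

Γ_L=1.000000, Γ_S=0.200000; launch V₁=3·50/125=1.200000
k=0 src: V=1.2000
k=1 load: inc=1.200000, refl=1.200000·1.000000=1.2000; V=0.000000+1.200000+1.200000=2.4000
k=2 src: inc=1.200000, refl=1.200000·0.200000=0.2400; V=1.200000+1.200000+0.240000=2.6400
k=3 load: inc=0.240000, refl=0.240000·1.000000=0.2400; V=2.400000+0.240000+0.240000=2.8800
k=4 src: inc=0.240000, refl=0.240000·0.200000=0.0480; V=2.640000+0.240000+0.048000=2.9280
k=5 load: inc=0.048000, refl=0.048000·1.000000=0.0480; V=2.880000+0.048000+0.048000=2.9760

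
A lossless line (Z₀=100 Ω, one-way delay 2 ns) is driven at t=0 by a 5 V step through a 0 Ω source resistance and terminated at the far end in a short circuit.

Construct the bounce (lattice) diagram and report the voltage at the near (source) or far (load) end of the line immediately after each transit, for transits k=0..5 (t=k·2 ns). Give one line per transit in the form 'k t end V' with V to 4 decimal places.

Γ_L=-1.000000, Γ_S=-1.000000; launch V₁=5·100/100=5.000000
k=0 src: V=5.0000
k=1 load: inc=5.000000, refl=5.000000·-1.000000=-5.0000; V=0.000000+5.000000+-5.000000=0.0000
k=2 src: inc=-5.000000, refl=-5.000000·-1.000000=5.0000; V=5.000000+-5.000000+5.000000=5.0000
k=3 load: inc=5.000000, refl=5.000000·-1.000000=-5.0000; V=0.000000+5.000000+-5.000000=0.0000
k=4 src: inc=-5.000000, refl=-5.000000·-1.000000=5.0000; V=5.000000+-5.000000+5.000000=5.0000
k=5 load: inc=5.000000, refl=5.000000·-1.000000=-5.0000; V=0.000000+5.000000+-5.000000=0.0000

0 0 source 5.0000
1 2 load 0.0000
2 4 source 5.0000
3 6 load 0.0000
4 8 source 5.0000
5 10 load 0.0000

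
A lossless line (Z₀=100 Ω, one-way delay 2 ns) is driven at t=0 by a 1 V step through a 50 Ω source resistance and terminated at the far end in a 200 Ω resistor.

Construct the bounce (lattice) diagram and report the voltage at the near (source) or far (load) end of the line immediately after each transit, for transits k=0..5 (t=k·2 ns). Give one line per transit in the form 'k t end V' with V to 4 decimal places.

0 0 source 0.6667
1 2 load 0.8889
2 4 source 0.8148
3 6 load 0.7901
4 8 source 0.7984
5 10 load 0.8011

Γ_L=0.333333, Γ_S=-0.333333; launch V₁=1·100/150=0.666667
k=0 src: V=0.6667
k=1 load: inc=0.666667, refl=0.666667·0.333333=0.2222; V=0.000000+0.666667+0.222222=0.8889
k=2 src: inc=0.222222, refl=0.222222·-0.333333=-0.0741; V=0.666667+0.222222+-0.074074=0.8148
k=3 load: inc=-0.074074, refl=-0.074074·0.333333=-0.0247; V=0.888889+-0.074074+-0.024691=0.7901
k=4 src: inc=-0.024691, refl=-0.024691·-0.333333=0.0082; V=0.814815+-0.024691+0.008230=0.7984
k=5 load: inc=0.008230, refl=0.008230·0.333333=0.0027; V=0.790123+0.008230+0.002743=0.8011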